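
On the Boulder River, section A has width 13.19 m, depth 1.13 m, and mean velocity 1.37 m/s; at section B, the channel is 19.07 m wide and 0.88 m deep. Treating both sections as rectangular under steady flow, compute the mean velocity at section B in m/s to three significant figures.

1.22 m/s

Q = A₁V₁ = (13.19×1.13) × 1.37 = 20.42 m³/s
A₂ = 19.07 × 0.88 = 16.78 m²
V₂ = Q/A₂ = 20.42/16.78 = 1.217 m/s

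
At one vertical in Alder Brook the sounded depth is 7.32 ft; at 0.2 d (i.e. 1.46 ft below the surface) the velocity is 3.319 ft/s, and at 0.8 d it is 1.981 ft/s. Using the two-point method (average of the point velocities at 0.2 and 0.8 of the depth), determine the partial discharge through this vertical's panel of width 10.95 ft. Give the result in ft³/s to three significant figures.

212 ft³/s

v̄ = (3.319 + 1.981) / 2 = 2.650 ft/s
q = v̄ × d × w = 2.650 × 7.32 × 10.95 = 212.4 ft³/s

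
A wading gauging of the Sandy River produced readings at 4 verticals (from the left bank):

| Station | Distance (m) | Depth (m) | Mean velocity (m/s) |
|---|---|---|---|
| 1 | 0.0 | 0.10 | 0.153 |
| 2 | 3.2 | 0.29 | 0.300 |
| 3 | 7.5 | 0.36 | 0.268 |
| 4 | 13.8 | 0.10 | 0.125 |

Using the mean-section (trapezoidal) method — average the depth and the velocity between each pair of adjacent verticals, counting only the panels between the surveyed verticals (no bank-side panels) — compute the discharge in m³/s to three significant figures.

0.823 m³/s

Panel 1-2: Δb = 3.2 m, d̄ = (0.10+0.29)/2 = 0.195, v̄ = (0.153+0.300)/2 = 0.2265 → q = 3.2×0.195×0.2265 = 0.1413 m³/s
Panel 2-3: Δb = 4.3 m, d̄ = (0.29+0.36)/2 = 0.325, v̄ = (0.300+0.268)/2 = 0.284 → q = 4.3×0.325×0.284 = 0.3969 m³/s
Panel 3-4: Δb = 6.3 m, d̄ = (0.36+0.10)/2 = 0.23, v̄ = (0.268+0.125)/2 = 0.1965 → q = 6.3×0.23×0.1965 = 0.2847 m³/s
Q = Σ q = 0.8230 m³/s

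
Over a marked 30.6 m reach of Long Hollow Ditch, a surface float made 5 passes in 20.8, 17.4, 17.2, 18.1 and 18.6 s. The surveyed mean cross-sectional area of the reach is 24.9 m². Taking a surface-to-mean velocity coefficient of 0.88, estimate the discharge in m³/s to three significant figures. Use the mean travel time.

36.4 m³/s

t̄ = (20.8 + 17.4 + 17.2 + 18.1 + 18.6) / 5 = 18.42 s
v_surface = L / t̄ = 30.6 / 18.42 = 1.661 m/s
v_mean = 0.88 × 1.661 = 1.462 m/s
Q = A × v_mean = 24.9 × 1.462 = 36.40 m³/s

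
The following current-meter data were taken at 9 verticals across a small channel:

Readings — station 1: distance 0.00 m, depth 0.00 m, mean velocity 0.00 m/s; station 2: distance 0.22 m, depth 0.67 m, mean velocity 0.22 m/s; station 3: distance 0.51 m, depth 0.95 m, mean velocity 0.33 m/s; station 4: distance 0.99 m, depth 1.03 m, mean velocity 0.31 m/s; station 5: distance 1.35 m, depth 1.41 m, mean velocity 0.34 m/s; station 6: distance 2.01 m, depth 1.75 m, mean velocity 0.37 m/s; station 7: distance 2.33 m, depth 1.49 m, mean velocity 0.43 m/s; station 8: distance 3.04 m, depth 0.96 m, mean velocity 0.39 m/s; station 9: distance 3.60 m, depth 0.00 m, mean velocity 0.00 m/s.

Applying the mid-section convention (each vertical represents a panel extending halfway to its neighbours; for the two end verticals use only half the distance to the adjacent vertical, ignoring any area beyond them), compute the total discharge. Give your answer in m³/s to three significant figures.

1.42 m³/s

w_2 = (0.51 − 0.00)/2 = 0.255 m; q_2 = 0.22 × 0.67 × 0.255 = 0.03759 m³/s
w_3 = (0.99 − 0.22)/2 = 0.385 m; q_3 = 0.33 × 0.95 × 0.385 = 0.1207 m³/s
w_4 = (1.35 − 0.51)/2 = 0.42 m; q_4 = 0.31 × 1.03 × 0.42 = 0.1341 m³/s
w_5 = (2.01 − 0.99)/2 = 0.51 m; q_5 = 0.34 × 1.41 × 0.51 = 0.2445 m³/s
w_6 = (2.33 − 1.35)/2 = 0.49 m; q_6 = 0.37 × 1.75 × 0.49 = 0.3173 m³/s
w_7 = (3.04 − 2.01)/2 = 0.515 m; q_7 = 0.43 × 1.49 × 0.515 = 0.3300 m³/s
w_8 = (3.60 − 2.33)/2 = 0.635 m; q_8 = 0.39 × 0.96 × 0.635 = 0.2377 m³/s
Stations 1, 9 contribute zero (depth or velocity is 0).
Q = Σ qᵢ = 1.422 m³/s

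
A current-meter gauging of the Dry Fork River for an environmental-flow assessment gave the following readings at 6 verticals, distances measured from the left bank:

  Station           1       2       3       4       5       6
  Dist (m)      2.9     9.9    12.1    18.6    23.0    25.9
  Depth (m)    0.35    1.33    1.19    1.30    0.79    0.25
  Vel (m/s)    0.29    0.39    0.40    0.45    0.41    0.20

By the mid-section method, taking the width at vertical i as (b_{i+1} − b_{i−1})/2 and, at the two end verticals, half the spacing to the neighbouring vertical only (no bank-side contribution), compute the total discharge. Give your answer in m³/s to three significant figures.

w_1 = (9.9 − 2.9)/2 = 3.5 m; q_1 = 0.29 × 0.35 × 3.5 = 0.3553 m³/s
w_2 = (12.1 − 2.9)/2 = 4.6 m; q_2 = 0.39 × 1.33 × 4.6 = 2.386 m³/s
w_3 = (18.6 − 9.9)/2 = 4.35 m; q_3 = 0.40 × 1.19 × 4.35 = 2.071 m³/s
w_4 = (23.0 − 12.1)/2 = 5.45 m; q_4 = 0.45 × 1.30 × 5.45 = 3.188 m³/s
w_5 = (25.9 − 18.6)/2 = 3.65 m; q_5 = 0.41 × 0.79 × 3.65 = 1.182 m³/s
w_6 = (25.9 − 23.0)/2 = 1.45 m; q_6 = 0.20 × 0.25 × 1.45 = 0.07250 m³/s
Q = Σ qᵢ = 9.255 m³/s

9.25 m³/s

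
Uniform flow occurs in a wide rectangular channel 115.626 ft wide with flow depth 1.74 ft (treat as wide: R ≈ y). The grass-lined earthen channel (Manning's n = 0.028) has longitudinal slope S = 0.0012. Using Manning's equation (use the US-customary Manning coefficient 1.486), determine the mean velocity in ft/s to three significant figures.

2.66 ft/s

A = b·y = 115.626 × 1.74 = 201.2 ft²
Wide channel: R ≈ y = 1.74 ft
Q = (1.486/n)·A·R^(2/3)·S^(1/2) = (1.486/0.028) × 201.2 × 1.740^(2/3) × 0.0012^(1/2) = 535.1 ft³/s
V = Q/A = 535.1/201.2 = 2.660 ft/s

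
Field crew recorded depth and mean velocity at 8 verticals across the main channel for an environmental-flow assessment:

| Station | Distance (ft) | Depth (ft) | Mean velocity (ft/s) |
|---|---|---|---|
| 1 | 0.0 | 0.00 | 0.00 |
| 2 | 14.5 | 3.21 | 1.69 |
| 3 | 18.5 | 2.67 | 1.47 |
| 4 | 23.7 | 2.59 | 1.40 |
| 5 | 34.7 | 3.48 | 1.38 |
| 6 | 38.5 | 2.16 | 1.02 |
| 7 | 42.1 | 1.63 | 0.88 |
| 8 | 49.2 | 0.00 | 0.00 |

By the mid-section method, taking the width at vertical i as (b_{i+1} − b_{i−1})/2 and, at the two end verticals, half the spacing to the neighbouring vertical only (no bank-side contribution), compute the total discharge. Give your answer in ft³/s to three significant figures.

149 ft³/s

w_2 = (18.5 − 0.0)/2 = 9.25 ft; q_2 = 1.69 × 3.21 × 9.25 = 50.18 ft³/s
w_3 = (23.7 − 14.5)/2 = 4.6 ft; q_3 = 1.47 × 2.67 × 4.6 = 18.05 ft³/s
w_4 = (34.7 − 18.5)/2 = 8.1 ft; q_4 = 1.40 × 2.59 × 8.1 = 29.37 ft³/s
w_5 = (38.5 − 23.7)/2 = 7.4 ft; q_5 = 1.38 × 3.48 × 7.4 = 35.54 ft³/s
w_6 = (42.1 − 34.7)/2 = 3.7 ft; q_6 = 1.02 × 2.16 × 3.7 = 8.152 ft³/s
w_7 = (49.2 − 38.5)/2 = 5.35 ft; q_7 = 0.88 × 1.63 × 5.35 = 7.674 ft³/s
Stations 1, 8 contribute zero (depth or velocity is 0).
Q = Σ qᵢ = 149.0 ft³/s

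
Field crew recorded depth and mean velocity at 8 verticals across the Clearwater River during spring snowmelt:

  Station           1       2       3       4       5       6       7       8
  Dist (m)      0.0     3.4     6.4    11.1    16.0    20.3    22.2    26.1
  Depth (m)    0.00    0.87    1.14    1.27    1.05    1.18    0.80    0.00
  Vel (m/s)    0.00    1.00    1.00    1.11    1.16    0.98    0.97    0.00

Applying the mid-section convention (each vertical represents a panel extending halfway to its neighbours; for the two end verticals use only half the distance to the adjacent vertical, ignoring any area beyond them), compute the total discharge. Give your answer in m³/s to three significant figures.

25.4 m³/s

w_2 = (6.4 − 0.0)/2 = 3.2 m; q_2 = 1.00 × 0.87 × 3.2 = 2.784 m³/s
w_3 = (11.1 − 3.4)/2 = 3.85 m; q_3 = 1.00 × 1.14 × 3.85 = 4.389 m³/s
w_4 = (16.0 − 6.4)/2 = 4.8 m; q_4 = 1.11 × 1.27 × 4.8 = 6.767 m³/s
w_5 = (20.3 − 11.1)/2 = 4.6 m; q_5 = 1.16 × 1.05 × 4.6 = 5.603 m³/s
w_6 = (22.2 − 16.0)/2 = 3.1 m; q_6 = 0.98 × 1.18 × 3.1 = 3.585 m³/s
w_7 = (26.1 − 20.3)/2 = 2.9 m; q_7 = 0.97 × 0.80 × 2.9 = 2.250 m³/s
Stations 1, 8 contribute zero (depth or velocity is 0).
Q = Σ qᵢ = 25.38 m³/s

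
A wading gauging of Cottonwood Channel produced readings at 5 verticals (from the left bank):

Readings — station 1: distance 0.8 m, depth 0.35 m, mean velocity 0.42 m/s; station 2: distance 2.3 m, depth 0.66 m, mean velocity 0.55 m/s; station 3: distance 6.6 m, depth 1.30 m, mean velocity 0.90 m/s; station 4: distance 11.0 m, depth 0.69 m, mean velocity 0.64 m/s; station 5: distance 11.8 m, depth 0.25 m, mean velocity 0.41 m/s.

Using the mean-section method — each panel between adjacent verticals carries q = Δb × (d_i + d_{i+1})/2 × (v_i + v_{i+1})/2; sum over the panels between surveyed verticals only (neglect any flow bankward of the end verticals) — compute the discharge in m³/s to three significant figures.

6.99 m³/s

Panel 1-2: Δb = 1.5 m, d̄ = (0.35+0.66)/2 = 0.505, v̄ = (0.42+0.55)/2 = 0.485 → q = 1.5×0.505×0.485 = 0.3674 m³/s
Panel 2-3: Δb = 4.3 m, d̄ = (0.66+1.30)/2 = 0.98, v̄ = (0.55+0.90)/2 = 0.725 → q = 4.3×0.98×0.725 = 3.055 m³/s
Panel 3-4: Δb = 4.4 m, d̄ = (1.30+0.69)/2 = 0.995, v̄ = (0.90+0.64)/2 = 0.77 → q = 4.4×0.995×0.77 = 3.371 m³/s
Panel 4-5: Δb = 0.8 m, d̄ = (0.69+0.25)/2 = 0.47, v̄ = (0.64+0.41)/2 = 0.525 → q = 0.8×0.47×0.525 = 0.1974 m³/s
Q = Σ q = 6.991 m³/s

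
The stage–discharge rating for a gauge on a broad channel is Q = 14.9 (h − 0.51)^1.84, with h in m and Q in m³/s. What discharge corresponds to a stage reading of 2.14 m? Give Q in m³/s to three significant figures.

36.6 m³/s

Q = 14.9 × (2.14 − 0.51)^1.84 = 14.9 × 1.63^1.84 = 36.61 m³/s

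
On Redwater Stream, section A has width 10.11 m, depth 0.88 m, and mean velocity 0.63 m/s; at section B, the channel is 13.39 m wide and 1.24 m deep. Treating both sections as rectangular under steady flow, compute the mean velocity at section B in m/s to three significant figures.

0.338 m/s

Q = A₁V₁ = (10.11×0.88) × 0.63 = 5.605 m³/s
A₂ = 13.39 × 1.24 = 16.60 m²
V₂ = Q/A₂ = 5.605/16.60 = 0.3376 m/s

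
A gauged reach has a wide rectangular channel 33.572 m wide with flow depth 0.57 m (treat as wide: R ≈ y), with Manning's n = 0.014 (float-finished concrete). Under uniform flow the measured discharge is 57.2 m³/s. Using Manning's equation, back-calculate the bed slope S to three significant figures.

0.00371

A = b·y = 33.572 × 0.57 = 19.14 m²
Wide channel: R ≈ y = 0.57 m
S = (Q·n / (1·A·R^(2/3)))² = (57.2×0.014 / (1×19.14×0.6875))² = 0.003705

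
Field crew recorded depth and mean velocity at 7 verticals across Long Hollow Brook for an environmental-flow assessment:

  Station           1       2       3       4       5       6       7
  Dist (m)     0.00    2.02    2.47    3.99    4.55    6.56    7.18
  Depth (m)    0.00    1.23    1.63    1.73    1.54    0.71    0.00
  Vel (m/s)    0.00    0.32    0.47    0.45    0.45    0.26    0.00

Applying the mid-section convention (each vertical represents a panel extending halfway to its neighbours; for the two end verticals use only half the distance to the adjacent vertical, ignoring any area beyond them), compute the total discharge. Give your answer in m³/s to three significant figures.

3.18 m³/s

w_2 = (2.47 − 0.00)/2 = 1.235 m; q_2 = 0.32 × 1.23 × 1.235 = 0.4861 m³/s
w_3 = (3.99 − 2.02)/2 = 0.985 m; q_3 = 0.47 × 1.63 × 0.985 = 0.7546 m³/s
w_4 = (4.55 − 2.47)/2 = 1.04 m; q_4 = 0.45 × 1.73 × 1.04 = 0.8096 m³/s
w_5 = (6.56 − 3.99)/2 = 1.285 m; q_5 = 0.45 × 1.54 × 1.285 = 0.8905 m³/s
w_6 = (7.18 − 4.55)/2 = 1.315 m; q_6 = 0.26 × 0.71 × 1.315 = 0.2427 m³/s
Stations 1, 7 contribute zero (depth or velocity is 0).
Q = Σ qᵢ = 3.184 m³/s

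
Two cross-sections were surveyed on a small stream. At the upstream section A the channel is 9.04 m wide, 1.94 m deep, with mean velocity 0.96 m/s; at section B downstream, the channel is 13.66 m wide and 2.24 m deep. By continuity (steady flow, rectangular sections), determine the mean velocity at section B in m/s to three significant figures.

Q = A₁V₁ = (9.04×1.94) × 0.96 = 16.84 m³/s
A₂ = 13.66 × 2.24 = 30.60 m²
V₂ = Q/A₂ = 16.84/30.60 = 0.5502 m/s

0.550 m/s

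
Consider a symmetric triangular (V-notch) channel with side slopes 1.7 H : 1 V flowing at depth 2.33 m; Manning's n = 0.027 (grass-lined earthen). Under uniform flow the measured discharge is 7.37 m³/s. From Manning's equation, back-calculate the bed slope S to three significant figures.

0.000462

A = z·y² = 1.7×2.33² = 9.229 m²
P = 2y√(1+z²) = 2×2.33×√(1+1.7²) = 9.191 m
R = A/P = 9.229/9.191 = 1.004 m
S = (Q·n / (1·A·R^(2/3)))² = (7.37×0.027 / (1×9.229×1.003))² = 0.0004623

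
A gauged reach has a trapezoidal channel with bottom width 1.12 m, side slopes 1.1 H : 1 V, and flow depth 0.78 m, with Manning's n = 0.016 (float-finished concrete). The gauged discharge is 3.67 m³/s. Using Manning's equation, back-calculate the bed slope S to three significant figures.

0.00422

A = (b + z·y)·y = (1.12 + 1.1×0.78)×0.78 = 1.543 m²
P = b + 2y√(1+z²) = 1.12 + 2×0.78×√(1+1.1²) = 3.439 m
R = A/P = 1.543/3.439 = 0.4486 m
S = (Q·n / (1·A·R^(2/3)))² = (3.67×0.016 / (1×1.543×0.5860))² = 0.004218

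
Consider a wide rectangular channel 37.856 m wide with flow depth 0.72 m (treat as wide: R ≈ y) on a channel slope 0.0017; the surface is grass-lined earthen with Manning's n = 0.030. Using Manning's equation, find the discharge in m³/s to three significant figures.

30.1 m³/s

A = b·y = 37.856 × 0.72 = 27.26 m²
Wide channel: R ≈ y = 0.72 m
Q = (1/n)·A·R^(2/3)·S^(1/2) = (1/0.030) × 27.26 × 0.7200^(2/3) × 0.0017^(1/2) = 30.09 m³/s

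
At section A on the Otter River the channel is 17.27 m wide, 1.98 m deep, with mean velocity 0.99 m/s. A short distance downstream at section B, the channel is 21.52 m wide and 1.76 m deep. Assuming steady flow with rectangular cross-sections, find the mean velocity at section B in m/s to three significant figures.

0.894 m/s

Q = A₁V₁ = (17.27×1.98) × 0.99 = 33.85 m³/s
A₂ = 21.52 × 1.76 = 37.88 m²
V₂ = Q/A₂ = 33.85/37.88 = 0.8938 m/s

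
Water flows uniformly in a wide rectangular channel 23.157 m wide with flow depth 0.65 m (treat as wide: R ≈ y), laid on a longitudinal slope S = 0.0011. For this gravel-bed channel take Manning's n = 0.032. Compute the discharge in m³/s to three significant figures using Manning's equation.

A = b·y = 23.157 × 0.65 = 15.05 m²
Wide channel: R ≈ y = 0.65 m
Q = (1/n)·A·R^(2/3)·S^(1/2) = (1/0.032) × 15.05 × 0.6500^(2/3) × 0.0011^(1/2) = 11.71 m³/s

11.7 m³/s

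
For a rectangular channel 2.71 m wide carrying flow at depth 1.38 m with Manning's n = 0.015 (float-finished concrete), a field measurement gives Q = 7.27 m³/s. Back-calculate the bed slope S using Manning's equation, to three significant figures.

A = b·y = 2.71 × 1.38 = 3.740 m²
P = b + 2y = 2.71 + 2×1.38 = 5.470 m
R = A/P = 3.740/5.470 = 0.6837 m
S = (Q·n / (1·A·R^(2/3)))² = (7.27×0.015 / (1×3.740×0.7761))² = 0.001412

0.00141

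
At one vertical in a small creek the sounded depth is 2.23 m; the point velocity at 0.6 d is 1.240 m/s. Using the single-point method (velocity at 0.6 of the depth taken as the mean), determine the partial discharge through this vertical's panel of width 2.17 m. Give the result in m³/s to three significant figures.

6.00 m³/s

v̄ = v₀.₆ = 1.240 m/s
q = v̄ × d × w = 1.240 × 2.23 × 2.17 = 6.000 m³/s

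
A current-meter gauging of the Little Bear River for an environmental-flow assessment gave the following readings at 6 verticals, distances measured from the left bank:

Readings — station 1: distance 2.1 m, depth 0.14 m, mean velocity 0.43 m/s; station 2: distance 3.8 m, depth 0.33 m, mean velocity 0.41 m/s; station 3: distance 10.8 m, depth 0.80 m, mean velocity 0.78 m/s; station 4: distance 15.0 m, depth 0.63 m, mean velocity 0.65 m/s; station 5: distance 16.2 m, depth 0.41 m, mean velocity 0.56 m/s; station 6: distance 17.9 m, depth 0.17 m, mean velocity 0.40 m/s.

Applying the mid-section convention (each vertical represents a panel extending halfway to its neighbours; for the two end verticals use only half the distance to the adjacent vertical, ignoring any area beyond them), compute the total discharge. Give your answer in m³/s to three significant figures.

w_1 = (3.8 − 2.1)/2 = 0.85 m; q_1 = 0.43 × 0.14 × 0.85 = 0.05117 m³/s
w_2 = (10.8 − 2.1)/2 = 4.35 m; q_2 = 0.41 × 0.33 × 4.35 = 0.5886 m³/s
w_3 = (15.0 − 3.8)/2 = 5.6 m; q_3 = 0.78 × 0.80 × 5.6 = 3.494 m³/s
w_4 = (16.2 − 10.8)/2 = 2.7 m; q_4 = 0.65 × 0.63 × 2.7 = 1.106 m³/s
w_5 = (17.9 − 15.0)/2 = 1.45 m; q_5 = 0.56 × 0.41 × 1.45 = 0.3329 m³/s
w_6 = (17.9 − 16.2)/2 = 0.85 m; q_6 = 0.40 × 0.17 × 0.85 = 0.05780 m³/s
Q = Σ qᵢ = 5.630 m³/s

5.63 m³/s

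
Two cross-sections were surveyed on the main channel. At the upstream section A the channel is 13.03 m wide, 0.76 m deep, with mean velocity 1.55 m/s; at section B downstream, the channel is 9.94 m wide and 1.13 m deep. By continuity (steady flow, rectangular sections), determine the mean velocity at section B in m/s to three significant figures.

Q = A₁V₁ = (13.03×0.76) × 1.55 = 15.35 m³/s
A₂ = 9.94 × 1.13 = 11.23 m²
V₂ = Q/A₂ = 15.35/11.23 = 1.367 m/s

1.37 m/s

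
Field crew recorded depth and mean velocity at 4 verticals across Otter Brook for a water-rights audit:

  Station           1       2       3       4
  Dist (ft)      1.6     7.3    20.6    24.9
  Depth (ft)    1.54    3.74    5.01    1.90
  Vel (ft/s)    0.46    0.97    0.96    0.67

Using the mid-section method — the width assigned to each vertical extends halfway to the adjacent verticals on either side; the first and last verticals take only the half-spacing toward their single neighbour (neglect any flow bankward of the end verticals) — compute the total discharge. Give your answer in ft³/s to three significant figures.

w_1 = (7.3 − 1.6)/2 = 2.85 ft; q_1 = 0.46 × 1.54 × 2.85 = 2.019 ft³/s
w_2 = (20.6 − 1.6)/2 = 9.5 ft; q_2 = 0.97 × 3.74 × 9.5 = 34.46 ft³/s
w_3 = (24.9 − 7.3)/2 = 8.8 ft; q_3 = 0.96 × 5.01 × 8.8 = 42.32 ft³/s
w_4 = (24.9 − 20.6)/2 = 2.15 ft; q_4 = 0.67 × 1.90 × 2.15 = 2.737 ft³/s
Q = Σ qᵢ = 81.54 ft³/s

81.5 ft³/s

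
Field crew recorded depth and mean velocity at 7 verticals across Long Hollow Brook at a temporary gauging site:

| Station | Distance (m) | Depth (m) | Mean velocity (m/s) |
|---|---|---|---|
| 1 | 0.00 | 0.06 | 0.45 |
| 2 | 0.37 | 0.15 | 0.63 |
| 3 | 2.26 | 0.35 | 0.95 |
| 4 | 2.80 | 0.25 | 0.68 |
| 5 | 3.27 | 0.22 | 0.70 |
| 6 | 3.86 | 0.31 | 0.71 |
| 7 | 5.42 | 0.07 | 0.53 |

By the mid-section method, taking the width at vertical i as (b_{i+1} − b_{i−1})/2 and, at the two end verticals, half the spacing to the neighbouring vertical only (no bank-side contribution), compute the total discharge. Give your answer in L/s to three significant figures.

w_1 = (0.37 − 0.00)/2 = 0.185 m; q_1 = 0.45 × 0.06 × 0.185 = 0.004995 m³/s
w_2 = (2.26 − 0.00)/2 = 1.13 m; q_2 = 0.63 × 0.15 × 1.13 = 0.1068 m³/s
w_3 = (2.80 − 0.37)/2 = 1.215 m; q_3 = 0.95 × 0.35 × 1.215 = 0.4040 m³/s
w_4 = (3.27 − 2.26)/2 = 0.505 m; q_4 = 0.68 × 0.25 × 0.505 = 0.08585 m³/s
w_5 = (3.86 − 2.80)/2 = 0.53 m; q_5 = 0.70 × 0.22 × 0.53 = 0.08162 m³/s
w_6 = (5.42 − 3.27)/2 = 1.075 m; q_6 = 0.71 × 0.31 × 1.075 = 0.2366 m³/s
w_7 = (5.42 − 3.86)/2 = 0.78 m; q_7 = 0.53 × 0.07 × 0.78 = 0.02894 m³/s
Q = Σ qᵢ = 0.9488 m³/s
= 0.9488 × 1000 = 948.8 L/s

949 L/s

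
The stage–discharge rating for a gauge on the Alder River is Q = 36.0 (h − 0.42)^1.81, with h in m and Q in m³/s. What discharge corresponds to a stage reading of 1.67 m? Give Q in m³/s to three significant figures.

53.9 m³/s

Q = 36.0 × (1.67 − 0.42)^1.81 = 36.0 × 1.25^1.81 = 53.92 m³/s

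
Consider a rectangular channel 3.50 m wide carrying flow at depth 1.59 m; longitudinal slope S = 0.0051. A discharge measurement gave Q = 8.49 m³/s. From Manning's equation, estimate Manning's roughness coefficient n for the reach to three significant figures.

0.0414

A = b·y = 3.50 × 1.59 = 5.565 m²
P = b + 2y = 3.50 + 2×1.59 = 6.680 m
R = A/P = 5.565/6.680 = 0.8331 m
n = (1/Q)·A·R^(2/3)·S^(1/2) = (1/8.49) × 5.565 × 0.8854 × 0.07141 = 0.04144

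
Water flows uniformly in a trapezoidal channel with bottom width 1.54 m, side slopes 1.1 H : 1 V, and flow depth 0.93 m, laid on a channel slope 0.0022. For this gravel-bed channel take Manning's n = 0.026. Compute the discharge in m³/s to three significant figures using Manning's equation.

2.90 m³/s

A = (b + z·y)·y = (1.54 + 1.1×0.93)×0.93 = 2.384 m²
P = b + 2y√(1+z²) = 1.54 + 2×0.93×√(1+1.1²) = 4.305 m
R = A/P = 2.384/4.305 = 0.5537 m
Q = (1/n)·A·R^(2/3)·S^(1/2) = (1/0.026) × 2.384 × 0.5537^(2/3) × 0.0022^(1/2) = 2.899 m³/s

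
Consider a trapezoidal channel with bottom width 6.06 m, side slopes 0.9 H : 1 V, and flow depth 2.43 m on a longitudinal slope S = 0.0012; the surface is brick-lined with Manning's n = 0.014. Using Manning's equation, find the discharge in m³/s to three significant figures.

67.6 m³/s

A = (b + z·y)·y = (6.06 + 0.9×2.43)×2.43 = 20.04 m²
P = b + 2y√(1+z²) = 6.06 + 2×2.43×√(1+0.9²) = 12.60 m
R = A/P = 20.04/12.60 = 1.591 m
Q = (1/n)·A·R^(2/3)·S^(1/2) = (1/0.014) × 20.04 × 1.591^(2/3) × 0.0012^(1/2) = 67.57 m³/s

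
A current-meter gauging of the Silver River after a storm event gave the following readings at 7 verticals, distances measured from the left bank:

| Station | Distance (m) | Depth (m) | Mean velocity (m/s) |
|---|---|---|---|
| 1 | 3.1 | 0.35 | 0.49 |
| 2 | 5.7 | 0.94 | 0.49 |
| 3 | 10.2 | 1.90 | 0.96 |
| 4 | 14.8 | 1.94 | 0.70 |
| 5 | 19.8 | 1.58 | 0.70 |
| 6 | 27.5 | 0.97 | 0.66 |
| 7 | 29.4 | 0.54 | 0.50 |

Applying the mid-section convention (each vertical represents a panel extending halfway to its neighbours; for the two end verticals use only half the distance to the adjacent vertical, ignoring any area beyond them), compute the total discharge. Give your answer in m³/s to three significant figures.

27.0 m³/s

w_1 = (5.7 − 3.1)/2 = 1.3 m; q_1 = 0.49 × 0.35 × 1.3 = 0.2230 m³/s
w_2 = (10.2 − 3.1)/2 = 3.55 m; q_2 = 0.49 × 0.94 × 3.55 = 1.635 m³/s
w_3 = (14.8 − 5.7)/2 = 4.55 m; q_3 = 0.96 × 1.90 × 4.55 = 8.299 m³/s
w_4 = (19.8 − 10.2)/2 = 4.8 m; q_4 = 0.70 × 1.94 × 4.8 = 6.518 m³/s
w_5 = (27.5 − 14.8)/2 = 6.35 m; q_5 = 0.70 × 1.58 × 6.35 = 7.023 m³/s
w_6 = (29.4 − 19.8)/2 = 4.8 m; q_6 = 0.66 × 0.97 × 4.8 = 3.073 m³/s
w_7 = (29.4 − 27.5)/2 = 0.95 m; q_7 = 0.50 × 0.54 × 0.95 = 0.2565 m³/s
Q = Σ qᵢ = 27.03 m³/s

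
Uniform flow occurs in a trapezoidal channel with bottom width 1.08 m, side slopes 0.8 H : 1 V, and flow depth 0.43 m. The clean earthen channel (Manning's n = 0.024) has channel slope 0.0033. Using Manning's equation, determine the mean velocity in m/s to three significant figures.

1.03 m/s

A = (b + z·y)·y = (1.08 + 0.8×0.43)×0.43 = 0.6123 m²
P = b + 2y√(1+z²) = 1.08 + 2×0.43×√(1+0.8²) = 2.181 m
R = A/P = 0.6123/2.181 = 0.2807 m
Q = (1/n)·A·R^(2/3)·S^(1/2) = (1/0.024) × 0.6123 × 0.2807^(2/3) × 0.0033^(1/2) = 0.6283 m³/s
V = Q/A = 0.6283/0.6123 = 1.026 m/s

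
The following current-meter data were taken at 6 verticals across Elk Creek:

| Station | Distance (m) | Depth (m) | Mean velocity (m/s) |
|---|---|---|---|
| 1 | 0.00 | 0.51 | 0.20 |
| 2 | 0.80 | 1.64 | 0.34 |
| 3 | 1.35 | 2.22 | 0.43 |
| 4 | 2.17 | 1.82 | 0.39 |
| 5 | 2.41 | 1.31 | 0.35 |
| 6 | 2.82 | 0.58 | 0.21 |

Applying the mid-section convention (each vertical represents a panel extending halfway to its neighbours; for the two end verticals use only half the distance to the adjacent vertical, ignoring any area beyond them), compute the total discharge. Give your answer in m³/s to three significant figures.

w_1 = (0.80 − 0.00)/2 = 0.4 m; q_1 = 0.20 × 0.51 × 0.4 = 0.04080 m³/s
w_2 = (1.35 − 0.00)/2 = 0.675 m; q_2 = 0.34 × 1.64 × 0.675 = 0.3764 m³/s
w_3 = (2.17 − 0.80)/2 = 0.685 m; q_3 = 0.43 × 2.22 × 0.685 = 0.6539 m³/s
w_4 = (2.41 − 1.35)/2 = 0.53 m; q_4 = 0.39 × 1.82 × 0.53 = 0.3762 m³/s
w_5 = (2.82 − 2.17)/2 = 0.325 m; q_5 = 0.35 × 1.31 × 0.325 = 0.1490 m³/s
w_6 = (2.82 − 2.41)/2 = 0.205 m; q_6 = 0.21 × 0.58 × 0.205 = 0.02497 m³/s
Q = Σ qᵢ = 1.621 m³/s

1.62 m³/s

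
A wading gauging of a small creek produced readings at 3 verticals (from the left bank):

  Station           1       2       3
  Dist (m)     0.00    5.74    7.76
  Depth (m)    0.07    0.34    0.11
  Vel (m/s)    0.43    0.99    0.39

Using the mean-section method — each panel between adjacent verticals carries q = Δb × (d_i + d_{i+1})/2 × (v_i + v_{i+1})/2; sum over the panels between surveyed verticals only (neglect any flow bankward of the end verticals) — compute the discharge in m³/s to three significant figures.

1.15 m³/s

Panel 1-2: Δb = 5.74 m, d̄ = (0.07+0.34)/2 = 0.205, v̄ = (0.43+0.99)/2 = 0.71 → q = 5.74×0.205×0.71 = 0.8355 m³/s
Panel 2-3: Δb = 2.02 m, d̄ = (0.34+0.11)/2 = 0.225, v̄ = (0.99+0.39)/2 = 0.69 → q = 2.02×0.225×0.69 = 0.3136 m³/s
Q = Σ q = 1.149 m³/s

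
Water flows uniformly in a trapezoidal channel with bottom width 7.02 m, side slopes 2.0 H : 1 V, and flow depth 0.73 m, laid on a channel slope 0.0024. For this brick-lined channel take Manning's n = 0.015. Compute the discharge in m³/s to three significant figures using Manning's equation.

A = (b + z·y)·y = (7.02 + 2.0×0.73)×0.73 = 6.190 m²
P = b + 2y√(1+z²) = 7.02 + 2×0.73×√(1+2.0²) = 10.28 m
R = A/P = 6.190/10.28 = 0.6019 m
Q = (1/n)·A·R^(2/3)·S^(1/2) = (1/0.015) × 6.190 × 0.6019^(2/3) × 0.0024^(1/2) = 14.41 m³/s

14.4 m³/s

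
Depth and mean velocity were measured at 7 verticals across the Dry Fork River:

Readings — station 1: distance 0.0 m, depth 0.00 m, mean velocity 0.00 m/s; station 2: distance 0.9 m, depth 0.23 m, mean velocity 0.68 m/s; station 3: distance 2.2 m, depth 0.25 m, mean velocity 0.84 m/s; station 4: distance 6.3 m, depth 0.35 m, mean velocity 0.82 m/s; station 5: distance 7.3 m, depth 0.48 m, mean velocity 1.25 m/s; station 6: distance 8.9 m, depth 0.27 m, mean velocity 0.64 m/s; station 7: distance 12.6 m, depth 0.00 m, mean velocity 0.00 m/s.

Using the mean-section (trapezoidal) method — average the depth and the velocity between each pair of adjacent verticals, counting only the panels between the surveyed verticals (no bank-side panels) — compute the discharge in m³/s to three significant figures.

2.45 m³/s

Panel 1-2: Δb = 0.9 m, d̄ = (0.00+0.23)/2 = 0.115, v̄ = (0.00+0.68)/2 = 0.34 → q = 0.9×0.115×0.34 = 0.03519 m³/s
Panel 2-3: Δb = 1.3 m, d̄ = (0.23+0.25)/2 = 0.24, v̄ = (0.68+0.84)/2 = 0.76 → q = 1.3×0.24×0.76 = 0.2371 m³/s
Panel 3-4: Δb = 4.1 m, d̄ = (0.25+0.35)/2 = 0.3, v̄ = (0.84+0.82)/2 = 0.83 → q = 4.1×0.3×0.83 = 1.021 m³/s
Panel 4-5: Δb = 1 m, d̄ = (0.35+0.48)/2 = 0.415, v̄ = (0.82+1.25)/2 = 1.035 → q = 1×0.415×1.035 = 0.4295 m³/s
Panel 5-6: Δb = 1.6 m, d̄ = (0.48+0.27)/2 = 0.375, v̄ = (1.25+0.64)/2 = 0.945 → q = 1.6×0.375×0.945 = 0.5670 m³/s
Panel 6-7: Δb = 3.7 m, d̄ = (0.27+0.00)/2 = 0.135, v̄ = (0.64+0.00)/2 = 0.32 → q = 3.7×0.135×0.32 = 0.1598 m³/s
Q = Σ q = 2.450 m³/s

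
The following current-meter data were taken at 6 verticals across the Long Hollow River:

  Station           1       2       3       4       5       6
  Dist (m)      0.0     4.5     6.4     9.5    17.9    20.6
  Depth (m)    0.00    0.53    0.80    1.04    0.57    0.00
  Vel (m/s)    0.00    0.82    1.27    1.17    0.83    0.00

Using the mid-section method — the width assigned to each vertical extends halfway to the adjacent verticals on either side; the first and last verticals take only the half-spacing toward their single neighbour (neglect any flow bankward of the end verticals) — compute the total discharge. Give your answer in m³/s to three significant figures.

13.6 m³/s

w_2 = (6.4 − 0.0)/2 = 3.2 m; q_2 = 0.82 × 0.53 × 3.2 = 1.391 m³/s
w_3 = (9.5 − 4.5)/2 = 2.5 m; q_3 = 1.27 × 0.80 × 2.5 = 2.540 m³/s
w_4 = (17.9 − 6.4)/2 = 5.75 m; q_4 = 1.17 × 1.04 × 5.75 = 6.997 m³/s
w_5 = (20.6 − 9.5)/2 = 5.55 m; q_5 = 0.83 × 0.57 × 5.55 = 2.626 m³/s
Stations 1, 6 contribute zero (depth or velocity is 0).
Q = Σ qᵢ = 13.55 m³/s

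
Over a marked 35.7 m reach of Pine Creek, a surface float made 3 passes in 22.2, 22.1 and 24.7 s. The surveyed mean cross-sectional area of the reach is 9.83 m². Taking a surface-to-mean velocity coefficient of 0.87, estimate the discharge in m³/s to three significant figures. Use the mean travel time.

t̄ = (22.2 + 22.1 + 24.7) / 3 = 23 s
v_surface = L / t̄ = 35.7 / 23 = 1.552 m/s
v_mean = 0.87 × 1.552 = 1.350 m/s
Q = A × v_mean = 9.83 × 1.350 = 13.27 m³/s

13.3 m³/s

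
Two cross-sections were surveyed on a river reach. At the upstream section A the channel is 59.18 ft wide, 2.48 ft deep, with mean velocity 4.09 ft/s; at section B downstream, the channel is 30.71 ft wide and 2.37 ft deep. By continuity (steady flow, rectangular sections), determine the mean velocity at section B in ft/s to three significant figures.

Q = A₁V₁ = (59.18×2.48) × 4.09 = 600.3 ft³/s
A₂ = 30.71 × 2.37 = 72.78 ft²
V₂ = Q/A₂ = 600.3/72.78 = 8.247 ft/s

8.25 ft/s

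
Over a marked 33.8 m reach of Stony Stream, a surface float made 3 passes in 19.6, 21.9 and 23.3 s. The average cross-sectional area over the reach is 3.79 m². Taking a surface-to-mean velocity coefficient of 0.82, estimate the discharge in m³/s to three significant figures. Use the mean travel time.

t̄ = (19.6 + 21.9 + 23.3) / 3 = 21.6 s
v_surface = L / t̄ = 33.8 / 21.6 = 1.565 m/s
v_mean = 0.82 × 1.565 = 1.283 m/s
Q = A × v_mean = 3.79 × 1.283 = 4.863 m³/s

4.86 m³/s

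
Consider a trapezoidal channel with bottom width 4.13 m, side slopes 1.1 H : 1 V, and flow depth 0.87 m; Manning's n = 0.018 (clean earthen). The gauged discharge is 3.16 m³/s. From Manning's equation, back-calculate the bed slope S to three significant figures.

0.000288

A = (b + z·y)·y = (4.13 + 1.1×0.87)×0.87 = 4.426 m²
P = b + 2y√(1+z²) = 4.13 + 2×0.87×√(1+1.1²) = 6.717 m
R = A/P = 4.426/6.717 = 0.6589 m
S = (Q·n / (1·A·R^(2/3)))² = (3.16×0.018 / (1×4.426×0.7572))² = 0.0002881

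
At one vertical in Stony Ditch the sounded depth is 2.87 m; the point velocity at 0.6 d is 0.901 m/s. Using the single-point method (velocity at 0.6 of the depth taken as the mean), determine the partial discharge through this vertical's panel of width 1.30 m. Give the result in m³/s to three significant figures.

3.36 m³/s

v̄ = v₀.₆ = 0.901 m/s
q = v̄ × d × w = 0.9010 × 2.87 × 1.30 = 3.362 m³/s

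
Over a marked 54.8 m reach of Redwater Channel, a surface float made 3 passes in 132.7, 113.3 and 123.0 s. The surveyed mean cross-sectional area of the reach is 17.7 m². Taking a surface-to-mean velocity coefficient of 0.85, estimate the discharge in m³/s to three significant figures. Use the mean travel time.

t̄ = (132.7 + 113.3 + 123.0) / 3 = 123 s
v_surface = L / t̄ = 54.8 / 123 = 0.4455 m/s
v_mean = 0.85 × 0.4455 = 0.3787 m/s
Q = A × v_mean = 17.7 × 0.3787 = 6.703 m³/s

6.70 m³/s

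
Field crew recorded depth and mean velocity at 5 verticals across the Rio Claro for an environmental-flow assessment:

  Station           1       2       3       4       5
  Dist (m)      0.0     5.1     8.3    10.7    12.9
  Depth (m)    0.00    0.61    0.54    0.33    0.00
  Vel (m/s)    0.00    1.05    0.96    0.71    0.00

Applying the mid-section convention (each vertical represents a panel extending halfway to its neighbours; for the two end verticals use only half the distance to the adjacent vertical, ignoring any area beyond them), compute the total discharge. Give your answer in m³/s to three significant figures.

w_2 = (8.3 − 0.0)/2 = 4.15 m; q_2 = 1.05 × 0.61 × 4.15 = 2.658 m³/s
w_3 = (10.7 − 5.1)/2 = 2.8 m; q_3 = 0.96 × 0.54 × 2.8 = 1.452 m³/s
w_4 = (12.9 − 8.3)/2 = 2.3 m; q_4 = 0.71 × 0.33 × 2.3 = 0.5389 m³/s
Stations 1, 5 contribute zero (depth or velocity is 0).
Q = Σ qᵢ = 4.648 m³/s

4.65 m³/s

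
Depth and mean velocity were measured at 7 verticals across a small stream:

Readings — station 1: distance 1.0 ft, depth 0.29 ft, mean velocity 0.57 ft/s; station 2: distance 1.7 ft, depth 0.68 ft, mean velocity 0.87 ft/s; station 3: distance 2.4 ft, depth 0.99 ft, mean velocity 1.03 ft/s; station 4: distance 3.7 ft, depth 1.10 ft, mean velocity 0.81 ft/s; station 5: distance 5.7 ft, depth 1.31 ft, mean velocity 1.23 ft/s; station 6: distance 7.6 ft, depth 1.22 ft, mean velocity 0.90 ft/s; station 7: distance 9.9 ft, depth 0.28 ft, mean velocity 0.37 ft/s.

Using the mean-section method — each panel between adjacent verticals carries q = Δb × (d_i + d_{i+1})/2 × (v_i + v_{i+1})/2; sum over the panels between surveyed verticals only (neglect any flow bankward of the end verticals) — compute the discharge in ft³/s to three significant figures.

Panel 1-2: Δb = 0.7 ft, d̄ = (0.29+0.68)/2 = 0.485, v̄ = (0.57+0.87)/2 = 0.72 → q = 0.7×0.485×0.72 = 0.2444 ft³/s
Panel 2-3: Δb = 0.7 ft, d̄ = (0.68+0.99)/2 = 0.835, v̄ = (0.87+1.03)/2 = 0.95 → q = 0.7×0.835×0.95 = 0.5553 ft³/s
Panel 3-4: Δb = 1.3 ft, d̄ = (0.99+1.10)/2 = 1.045, v̄ = (1.03+0.81)/2 = 0.92 → q = 1.3×1.045×0.92 = 1.250 ft³/s
Panel 4-5: Δb = 2 ft, d̄ = (1.10+1.31)/2 = 1.205, v̄ = (0.81+1.23)/2 = 1.02 → q = 2×1.205×1.02 = 2.458 ft³/s
Panel 5-6: Δb = 1.9 ft, d̄ = (1.31+1.22)/2 = 1.265, v̄ = (1.23+0.90)/2 = 1.065 → q = 1.9×1.265×1.065 = 2.560 ft³/s
Panel 6-7: Δb = 2.3 ft, d̄ = (1.22+0.28)/2 = 0.75, v̄ = (0.90+0.37)/2 = 0.635 → q = 2.3×0.75×0.635 = 1.095 ft³/s
Q = Σ q = 8.163 ft³/s

8.16 ft³/s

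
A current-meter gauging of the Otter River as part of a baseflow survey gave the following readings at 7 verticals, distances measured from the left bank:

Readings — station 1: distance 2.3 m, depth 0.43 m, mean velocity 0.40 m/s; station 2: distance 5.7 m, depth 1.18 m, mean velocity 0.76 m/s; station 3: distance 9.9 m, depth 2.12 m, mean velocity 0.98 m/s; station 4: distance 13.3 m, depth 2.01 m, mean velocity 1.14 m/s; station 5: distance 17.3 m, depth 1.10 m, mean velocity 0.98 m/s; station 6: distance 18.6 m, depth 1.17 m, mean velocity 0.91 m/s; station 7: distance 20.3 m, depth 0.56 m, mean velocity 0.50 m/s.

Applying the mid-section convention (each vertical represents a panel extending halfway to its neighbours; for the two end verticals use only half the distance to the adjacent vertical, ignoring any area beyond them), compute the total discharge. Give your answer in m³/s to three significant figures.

w_1 = (5.7 − 2.3)/2 = 1.7 m; q_1 = 0.40 × 0.43 × 1.7 = 0.2924 m³/s
w_2 = (9.9 − 2.3)/2 = 3.8 m; q_2 = 0.76 × 1.18 × 3.8 = 3.408 m³/s
w_3 = (13.3 − 5.7)/2 = 3.8 m; q_3 = 0.98 × 2.12 × 3.8 = 7.895 m³/s
w_4 = (17.3 − 9.9)/2 = 3.7 m; q_4 = 1.14 × 2.01 × 3.7 = 8.478 m³/s
w_5 = (18.6 − 13.3)/2 = 2.65 m; q_5 = 0.98 × 1.10 × 2.65 = 2.857 m³/s
w_6 = (20.3 − 17.3)/2 = 1.5 m; q_6 = 0.91 × 1.17 × 1.5 = 1.597 m³/s
w_7 = (20.3 − 18.6)/2 = 0.85 m; q_7 = 0.50 × 0.56 × 0.85 = 0.2380 m³/s
Q = Σ qᵢ = 24.77 m³/s

24.8 m³/s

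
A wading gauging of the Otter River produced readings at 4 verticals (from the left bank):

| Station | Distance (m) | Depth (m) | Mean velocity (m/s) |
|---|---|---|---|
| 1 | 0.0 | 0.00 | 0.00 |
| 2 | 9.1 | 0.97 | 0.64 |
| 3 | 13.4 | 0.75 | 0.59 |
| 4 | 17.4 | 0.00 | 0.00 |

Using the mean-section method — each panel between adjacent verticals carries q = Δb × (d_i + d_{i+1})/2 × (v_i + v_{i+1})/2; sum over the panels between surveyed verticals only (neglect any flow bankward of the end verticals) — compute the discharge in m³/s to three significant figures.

4.13 m³/s

Panel 1-2: Δb = 9.1 m, d̄ = (0.00+0.97)/2 = 0.485, v̄ = (0.00+0.64)/2 = 0.32 → q = 9.1×0.485×0.32 = 1.412 m³/s
Panel 2-3: Δb = 4.3 m, d̄ = (0.97+0.75)/2 = 0.86, v̄ = (0.64+0.59)/2 = 0.615 → q = 4.3×0.86×0.615 = 2.274 m³/s
Panel 3-4: Δb = 4 m, d̄ = (0.75+0.00)/2 = 0.375, v̄ = (0.59+0.00)/2 = 0.295 → q = 4×0.375×0.295 = 0.4425 m³/s
Q = Σ q = 4.129 m³/s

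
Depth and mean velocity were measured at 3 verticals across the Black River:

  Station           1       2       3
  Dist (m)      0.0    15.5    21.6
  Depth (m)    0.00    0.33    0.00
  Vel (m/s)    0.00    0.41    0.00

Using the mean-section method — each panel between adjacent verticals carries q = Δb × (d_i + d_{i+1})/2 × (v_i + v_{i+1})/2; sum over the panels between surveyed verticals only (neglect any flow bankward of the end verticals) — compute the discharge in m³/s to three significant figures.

0.731 m³/s

Panel 1-2: Δb = 15.5 m, d̄ = (0.00+0.33)/2 = 0.165, v̄ = (0.00+0.41)/2 = 0.205 → q = 15.5×0.165×0.205 = 0.5243 m³/s
Panel 2-3: Δb = 6.1 m, d̄ = (0.33+0.00)/2 = 0.165, v̄ = (0.41+0.00)/2 = 0.205 → q = 6.1×0.165×0.205 = 0.2063 m³/s
Q = Σ q = 0.7306 m³/s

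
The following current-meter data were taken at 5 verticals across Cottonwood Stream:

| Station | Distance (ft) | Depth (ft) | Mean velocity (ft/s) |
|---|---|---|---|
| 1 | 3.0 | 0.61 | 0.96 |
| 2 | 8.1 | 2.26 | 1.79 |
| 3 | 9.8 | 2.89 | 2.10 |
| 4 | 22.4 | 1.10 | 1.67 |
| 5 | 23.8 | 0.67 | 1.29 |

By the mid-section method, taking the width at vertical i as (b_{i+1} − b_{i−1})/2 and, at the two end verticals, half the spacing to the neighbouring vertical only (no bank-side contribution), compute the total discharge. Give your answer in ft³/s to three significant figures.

w_1 = (8.1 − 3.0)/2 = 2.55 ft; q_1 = 0.96 × 0.61 × 2.55 = 1.493 ft³/s
w_2 = (9.8 − 3.0)/2 = 3.4 ft; q_2 = 1.79 × 2.26 × 3.4 = 13.75 ft³/s
w_3 = (22.4 − 8.1)/2 = 7.15 ft; q_3 = 2.10 × 2.89 × 7.15 = 43.39 ft³/s
w_4 = (23.8 − 9.8)/2 = 7 ft; q_4 = 1.67 × 1.10 × 7 = 12.86 ft³/s
w_5 = (23.8 − 22.4)/2 = 0.7 ft; q_5 = 1.29 × 0.67 × 0.7 = 0.6050 ft³/s
Q = Σ qᵢ = 72.11 ft³/s

72.1 ft³/s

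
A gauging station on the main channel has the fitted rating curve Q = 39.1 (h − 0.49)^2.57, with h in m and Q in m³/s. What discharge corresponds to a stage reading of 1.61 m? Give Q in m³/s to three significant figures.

Q = 39.1 × (1.61 − 0.49)^2.57 = 39.1 × 1.12^2.57 = 52.32 m³/s

52.3 m³/s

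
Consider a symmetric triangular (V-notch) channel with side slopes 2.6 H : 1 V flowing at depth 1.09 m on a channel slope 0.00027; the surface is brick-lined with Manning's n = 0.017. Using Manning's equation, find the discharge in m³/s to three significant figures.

1.90 m³/s

A = z·y² = 2.6×1.09² = 3.089 m²
P = 2y√(1+z²) = 2×1.09×√(1+2.6²) = 6.073 m
R = A/P = 3.089/6.073 = 0.5087 m
Q = (1/n)·A·R^(2/3)·S^(1/2) = (1/0.017) × 3.089 × 0.5087^(2/3) × 0.00027^(1/2) = 1.903 m³/s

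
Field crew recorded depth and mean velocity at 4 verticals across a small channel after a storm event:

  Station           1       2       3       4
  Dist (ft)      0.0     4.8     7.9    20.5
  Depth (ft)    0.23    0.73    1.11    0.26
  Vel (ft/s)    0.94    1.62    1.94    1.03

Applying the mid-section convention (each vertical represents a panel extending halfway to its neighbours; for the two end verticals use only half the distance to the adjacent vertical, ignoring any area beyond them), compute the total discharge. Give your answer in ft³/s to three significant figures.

w_1 = (4.8 − 0.0)/2 = 2.4 ft; q_1 = 0.94 × 0.23 × 2.4 = 0.5189 ft³/s
w_2 = (7.9 − 0.0)/2 = 3.95 ft; q_2 = 1.62 × 0.73 × 3.95 = 4.671 ft³/s
w_3 = (20.5 − 4.8)/2 = 7.85 ft; q_3 = 1.94 × 1.11 × 7.85 = 16.90 ft³/s
w_4 = (20.5 − 7.9)/2 = 6.3 ft; q_4 = 1.03 × 0.26 × 6.3 = 1.687 ft³/s
Q = Σ qᵢ = 23.78 ft³/s

23.8 ft³/s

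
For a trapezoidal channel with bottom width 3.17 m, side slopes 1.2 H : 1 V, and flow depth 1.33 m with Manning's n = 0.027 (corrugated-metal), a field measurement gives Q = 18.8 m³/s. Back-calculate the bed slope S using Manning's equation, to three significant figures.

A = (b + z·y)·y = (3.17 + 1.2×1.33)×1.33 = 6.339 m²
P = b + 2y√(1+z²) = 3.17 + 2×1.33×√(1+1.2²) = 7.325 m
R = A/P = 6.339/7.325 = 0.8654 m
S = (Q·n / (1·A·R^(2/3)))² = (18.8×0.027 / (1×6.339×0.9081))² = 0.007776

0.00778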